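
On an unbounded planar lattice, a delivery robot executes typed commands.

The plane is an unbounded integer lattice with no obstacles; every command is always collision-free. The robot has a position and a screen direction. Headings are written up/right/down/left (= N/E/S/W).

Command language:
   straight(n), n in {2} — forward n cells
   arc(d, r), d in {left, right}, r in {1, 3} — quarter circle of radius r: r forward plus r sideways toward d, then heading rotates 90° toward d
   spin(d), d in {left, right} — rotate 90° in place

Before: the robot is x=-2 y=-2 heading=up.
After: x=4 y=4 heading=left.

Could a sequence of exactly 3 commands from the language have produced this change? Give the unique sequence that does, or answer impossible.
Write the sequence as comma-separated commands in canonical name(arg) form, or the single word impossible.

arc(right, 3), arc(left, 3), spin(left)

key: running spin(left) before arc(right, 3) would end elsewhere — order is forced
begin: x=-2 y=-2 heading=up
[1] after arc(right, 3): x=1 y=1 heading=right
[2] after arc(left, 3): x=4 y=4 heading=up
[3] after spin(left): x=4 y=4 heading=left
uniquely the one of 343 3-step routes that fits.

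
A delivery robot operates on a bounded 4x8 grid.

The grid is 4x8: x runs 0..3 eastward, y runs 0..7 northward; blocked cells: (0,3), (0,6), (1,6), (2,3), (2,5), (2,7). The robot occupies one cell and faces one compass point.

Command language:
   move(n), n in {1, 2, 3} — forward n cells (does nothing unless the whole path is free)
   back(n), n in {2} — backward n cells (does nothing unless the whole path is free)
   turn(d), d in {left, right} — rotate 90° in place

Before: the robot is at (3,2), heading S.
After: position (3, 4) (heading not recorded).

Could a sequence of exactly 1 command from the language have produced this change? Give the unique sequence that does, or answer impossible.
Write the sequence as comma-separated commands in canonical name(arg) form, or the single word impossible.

back(2)

initial: at (3,2), heading S
[1] after back(2): at (3,4), heading S
no rival 1-sequence matches.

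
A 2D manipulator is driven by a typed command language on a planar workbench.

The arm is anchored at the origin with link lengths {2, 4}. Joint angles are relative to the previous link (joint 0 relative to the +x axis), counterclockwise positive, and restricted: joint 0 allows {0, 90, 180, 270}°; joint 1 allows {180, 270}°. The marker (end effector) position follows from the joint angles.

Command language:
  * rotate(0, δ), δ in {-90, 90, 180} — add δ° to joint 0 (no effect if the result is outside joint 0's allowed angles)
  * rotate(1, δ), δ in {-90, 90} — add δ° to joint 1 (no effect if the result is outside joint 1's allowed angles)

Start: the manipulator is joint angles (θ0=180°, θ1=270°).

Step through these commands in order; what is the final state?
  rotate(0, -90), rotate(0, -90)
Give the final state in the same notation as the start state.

joint angles (θ0=0°, θ1=270°)

from: joint angles (θ0=180°, θ1=270°)
[1] after rotate(0, -90): joint angles (θ0=90°, θ1=270°)
[2] after rotate(0, -90): joint angles (θ0=0°, θ1=270°)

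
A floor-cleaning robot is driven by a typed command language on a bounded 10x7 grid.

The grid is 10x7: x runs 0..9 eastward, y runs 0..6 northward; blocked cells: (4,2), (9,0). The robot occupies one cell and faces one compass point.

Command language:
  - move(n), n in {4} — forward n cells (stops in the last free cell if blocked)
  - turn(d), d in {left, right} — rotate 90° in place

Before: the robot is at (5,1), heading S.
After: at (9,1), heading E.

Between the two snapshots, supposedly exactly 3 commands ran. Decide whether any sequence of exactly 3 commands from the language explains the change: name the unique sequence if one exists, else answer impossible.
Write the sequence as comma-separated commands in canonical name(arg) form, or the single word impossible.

turn(left), move(4), move(4)

key: order matters: swapping turn(left) and move(4) lands elsewhere
start: at (5,1), heading S
step 1 (turn(left)): at (5,1), heading E
step 2 (move(4)): at (9,1), heading E
step 3 (move(4)): at (9,1), heading E
no rival 3-sequence matches.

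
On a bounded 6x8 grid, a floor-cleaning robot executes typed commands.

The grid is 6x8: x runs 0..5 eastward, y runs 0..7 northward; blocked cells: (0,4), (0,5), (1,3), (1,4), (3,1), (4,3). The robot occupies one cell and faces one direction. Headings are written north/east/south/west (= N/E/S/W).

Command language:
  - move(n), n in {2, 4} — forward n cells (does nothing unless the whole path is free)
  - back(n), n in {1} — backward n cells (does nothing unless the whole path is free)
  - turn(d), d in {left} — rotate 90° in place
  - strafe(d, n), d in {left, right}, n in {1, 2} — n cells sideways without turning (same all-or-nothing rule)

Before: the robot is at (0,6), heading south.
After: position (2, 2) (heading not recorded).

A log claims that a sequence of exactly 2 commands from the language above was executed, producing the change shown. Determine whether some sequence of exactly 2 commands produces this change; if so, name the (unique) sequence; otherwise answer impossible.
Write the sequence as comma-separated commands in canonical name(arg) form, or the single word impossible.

strafe(left, 2), move(4)

key: order matters: swapping strafe(left, 2) and move(4) lands elsewhere
start: at (0,6), heading south
[1] after strafe(left, 2): at (2,6), heading south
[2] after move(4): at (2,2), heading south
no other 2-command option fits: unique.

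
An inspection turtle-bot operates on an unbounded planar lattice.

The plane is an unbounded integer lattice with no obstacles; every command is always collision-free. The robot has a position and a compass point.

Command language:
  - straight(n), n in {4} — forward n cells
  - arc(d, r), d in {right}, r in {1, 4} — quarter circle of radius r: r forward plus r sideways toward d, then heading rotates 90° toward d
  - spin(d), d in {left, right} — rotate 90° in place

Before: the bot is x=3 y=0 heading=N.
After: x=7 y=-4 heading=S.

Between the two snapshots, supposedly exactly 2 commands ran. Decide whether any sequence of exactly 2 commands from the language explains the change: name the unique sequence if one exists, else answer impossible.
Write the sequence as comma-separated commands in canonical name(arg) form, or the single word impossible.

spin(right), arc(right, 4)

key: position moved to (7,-4) AND the heading swung to S — translation plus rotation needed
t0: x=3 y=0 heading=N
t=1 spin(right) ⇒ x=3 y=0 heading=E
t=2 arc(right, 4) ⇒ x=7 y=-4 heading=S
no rival 2-sequence matches.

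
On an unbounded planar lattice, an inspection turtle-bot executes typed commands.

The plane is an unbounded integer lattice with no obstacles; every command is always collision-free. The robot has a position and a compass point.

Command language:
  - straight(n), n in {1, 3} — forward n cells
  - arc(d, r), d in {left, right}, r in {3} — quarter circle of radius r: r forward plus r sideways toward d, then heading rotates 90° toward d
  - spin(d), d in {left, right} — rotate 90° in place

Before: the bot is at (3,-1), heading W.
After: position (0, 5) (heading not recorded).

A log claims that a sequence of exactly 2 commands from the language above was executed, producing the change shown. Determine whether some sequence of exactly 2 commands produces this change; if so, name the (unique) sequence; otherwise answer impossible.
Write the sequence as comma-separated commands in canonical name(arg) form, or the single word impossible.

key: order matters: swapping arc(right, 3) and straight(3) lands elsewhere
from: at (3,-1), heading W
step 1 (arc(right, 3)): at (0,2), heading N
step 2 (straight(3)): at (0,5), heading N
no other 2-command option fits: unique.

arc(right, 3), straight(3)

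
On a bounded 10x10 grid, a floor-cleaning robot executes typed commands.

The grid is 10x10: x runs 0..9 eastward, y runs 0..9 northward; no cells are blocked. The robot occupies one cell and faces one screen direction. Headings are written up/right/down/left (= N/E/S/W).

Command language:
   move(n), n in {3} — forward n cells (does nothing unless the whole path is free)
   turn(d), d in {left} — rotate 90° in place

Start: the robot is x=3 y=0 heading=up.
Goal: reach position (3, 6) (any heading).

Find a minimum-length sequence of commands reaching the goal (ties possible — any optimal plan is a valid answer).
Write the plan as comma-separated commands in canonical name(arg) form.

initial: x=3 y=0 heading=up
step 1 (move(3)): x=3 y=3 heading=up
step 2 (move(3)): x=3 y=6 heading=up
minimal: 2 command(s), checked below 2.

move(3), move(3)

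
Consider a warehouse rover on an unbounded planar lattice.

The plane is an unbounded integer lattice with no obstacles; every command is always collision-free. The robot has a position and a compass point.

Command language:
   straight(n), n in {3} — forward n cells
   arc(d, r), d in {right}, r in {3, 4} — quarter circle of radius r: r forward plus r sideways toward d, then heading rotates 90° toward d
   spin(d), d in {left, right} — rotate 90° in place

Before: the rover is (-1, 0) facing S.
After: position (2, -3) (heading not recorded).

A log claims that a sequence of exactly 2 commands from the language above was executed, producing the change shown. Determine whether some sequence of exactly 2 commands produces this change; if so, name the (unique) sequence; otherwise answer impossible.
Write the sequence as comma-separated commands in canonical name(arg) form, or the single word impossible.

key: running arc(right, 3) before spin(left) would end elsewhere — order is forced
from: (-1, 0) facing S
1. spin(left) → (-1, 0) facing E
2. arc(right, 3) → (2, -3) facing S
all 25 alternatives checked — unique.

spin(left), arc(right, 3)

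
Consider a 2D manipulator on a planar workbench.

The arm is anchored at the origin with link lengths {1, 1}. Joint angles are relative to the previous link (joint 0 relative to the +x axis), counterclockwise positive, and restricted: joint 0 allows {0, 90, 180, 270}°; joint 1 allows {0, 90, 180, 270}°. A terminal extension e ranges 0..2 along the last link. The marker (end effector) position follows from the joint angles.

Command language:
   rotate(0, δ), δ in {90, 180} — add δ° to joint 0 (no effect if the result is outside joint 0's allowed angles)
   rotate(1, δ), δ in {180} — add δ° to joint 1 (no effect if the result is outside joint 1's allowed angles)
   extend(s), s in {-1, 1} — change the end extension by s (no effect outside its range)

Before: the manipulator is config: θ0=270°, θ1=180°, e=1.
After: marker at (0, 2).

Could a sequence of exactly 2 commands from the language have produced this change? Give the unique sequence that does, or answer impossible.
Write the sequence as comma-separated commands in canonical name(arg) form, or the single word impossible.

start: config: θ0=270°, θ1=180°, e=1
step 1 (extend(1)): config: θ0=270°, θ1=180°, e=2
step 2 (extend(1)): config: θ0=270°, θ1=180°, e=2
all 25 alternatives checked — unique.

extend(1), extend(1)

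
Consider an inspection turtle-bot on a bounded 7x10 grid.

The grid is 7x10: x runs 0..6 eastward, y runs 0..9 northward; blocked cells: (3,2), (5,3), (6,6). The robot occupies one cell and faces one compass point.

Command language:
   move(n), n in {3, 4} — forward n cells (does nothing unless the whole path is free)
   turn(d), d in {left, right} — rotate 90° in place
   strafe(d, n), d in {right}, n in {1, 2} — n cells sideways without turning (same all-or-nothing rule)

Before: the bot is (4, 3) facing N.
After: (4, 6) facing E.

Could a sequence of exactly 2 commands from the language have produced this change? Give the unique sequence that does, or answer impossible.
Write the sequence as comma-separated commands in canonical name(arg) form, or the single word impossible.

move(3), turn(right)

key: position moved to (4,6) AND the heading swung to E — translation plus rotation needed
t0: (4, 3) facing N
step 1 (move(3)): (4, 6) facing N
step 2 (turn(right)): (4, 6) facing E
no rival 2-sequence matches.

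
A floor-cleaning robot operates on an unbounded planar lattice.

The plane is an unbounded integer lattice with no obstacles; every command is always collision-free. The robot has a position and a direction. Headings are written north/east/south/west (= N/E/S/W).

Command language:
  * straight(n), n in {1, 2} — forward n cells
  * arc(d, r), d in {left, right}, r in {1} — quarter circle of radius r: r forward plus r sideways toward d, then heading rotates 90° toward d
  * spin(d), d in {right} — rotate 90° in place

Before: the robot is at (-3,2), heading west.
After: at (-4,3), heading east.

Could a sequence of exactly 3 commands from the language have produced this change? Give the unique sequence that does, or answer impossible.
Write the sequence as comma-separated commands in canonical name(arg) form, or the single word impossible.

straight(2), spin(right), arc(right, 1)

key: cell and facing (now E) both changed — the 3 commands mix motion and turning
initial: at (-3,2), heading west
step 1 (straight(2)): at (-5,2), heading west
step 2 (spin(right)): at (-5,2), heading north
step 3 (arc(right, 1)): at (-4,3), heading east
uniquely the one of 125 3-step routes that fits.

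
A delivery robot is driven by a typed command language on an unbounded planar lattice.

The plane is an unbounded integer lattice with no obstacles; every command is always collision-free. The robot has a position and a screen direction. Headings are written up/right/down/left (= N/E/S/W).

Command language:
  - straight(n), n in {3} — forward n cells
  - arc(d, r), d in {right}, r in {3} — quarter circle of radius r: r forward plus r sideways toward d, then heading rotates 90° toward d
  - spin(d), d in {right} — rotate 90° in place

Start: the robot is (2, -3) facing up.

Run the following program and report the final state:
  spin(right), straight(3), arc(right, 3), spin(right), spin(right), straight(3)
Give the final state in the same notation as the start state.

start: (2, -3) facing up
step 1 (spin(right)): (2, -3) facing right
step 2 (straight(3)): (5, -3) facing right
step 3 (arc(right, 3)): (8, -6) facing down
step 4 (spin(right)): (8, -6) facing left
step 5 (spin(right)): (8, -6) facing up
step 6 (straight(3)): (8, -3) facing up

(8, -3) facing up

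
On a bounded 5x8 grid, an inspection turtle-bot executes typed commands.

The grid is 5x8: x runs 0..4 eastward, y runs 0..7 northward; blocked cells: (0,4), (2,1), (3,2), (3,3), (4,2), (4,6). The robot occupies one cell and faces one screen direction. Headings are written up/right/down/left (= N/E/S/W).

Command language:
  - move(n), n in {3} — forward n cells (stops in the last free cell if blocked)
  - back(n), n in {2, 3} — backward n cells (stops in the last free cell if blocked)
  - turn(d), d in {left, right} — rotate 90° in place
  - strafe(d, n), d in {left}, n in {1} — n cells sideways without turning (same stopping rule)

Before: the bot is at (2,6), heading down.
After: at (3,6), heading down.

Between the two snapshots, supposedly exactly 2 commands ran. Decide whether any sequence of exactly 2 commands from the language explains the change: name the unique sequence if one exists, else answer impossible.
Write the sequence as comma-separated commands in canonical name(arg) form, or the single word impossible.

key: the second strafe(left, 1) is stopped early by the blocked cell at (4,6)
start: at (2,6), heading down
1. strafe(left, 1) → at (3,6), heading down
2. strafe(left, 1) → at (3,6), heading down
no other 2-command option fits: unique.

strafe(left, 1), strafe(left, 1)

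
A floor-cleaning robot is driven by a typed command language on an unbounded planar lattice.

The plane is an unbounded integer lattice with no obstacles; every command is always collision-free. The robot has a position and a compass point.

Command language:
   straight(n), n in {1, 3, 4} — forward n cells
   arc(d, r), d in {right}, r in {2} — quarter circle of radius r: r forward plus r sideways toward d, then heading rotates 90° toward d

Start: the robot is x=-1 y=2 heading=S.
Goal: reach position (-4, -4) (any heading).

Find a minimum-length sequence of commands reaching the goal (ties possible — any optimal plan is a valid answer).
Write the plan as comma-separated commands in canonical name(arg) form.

start: x=-1 y=2 heading=S
step 1 (straight(4)): x=-1 y=-2 heading=S
step 2 (arc(right, 2)): x=-3 y=-4 heading=W
step 3 (straight(1)): x=-4 y=-4 heading=W
no 2-step plan works, so 3 is optimal.

straight(4), arc(right, 2), straight(1)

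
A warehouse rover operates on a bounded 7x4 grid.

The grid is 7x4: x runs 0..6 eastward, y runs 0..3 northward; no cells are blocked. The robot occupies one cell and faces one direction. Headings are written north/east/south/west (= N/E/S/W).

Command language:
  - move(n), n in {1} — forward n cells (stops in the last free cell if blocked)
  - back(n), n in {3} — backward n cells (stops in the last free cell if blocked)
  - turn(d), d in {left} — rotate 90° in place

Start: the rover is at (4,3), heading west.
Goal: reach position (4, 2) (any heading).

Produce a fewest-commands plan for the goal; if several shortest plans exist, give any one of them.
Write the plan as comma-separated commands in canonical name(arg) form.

start: at (4,3), heading west
[1] after turn(left): at (4,3), heading south
[2] after move(1): at (4,2), heading south
no 1-step plan works, so 2 is optimal.

turn(left), move(1)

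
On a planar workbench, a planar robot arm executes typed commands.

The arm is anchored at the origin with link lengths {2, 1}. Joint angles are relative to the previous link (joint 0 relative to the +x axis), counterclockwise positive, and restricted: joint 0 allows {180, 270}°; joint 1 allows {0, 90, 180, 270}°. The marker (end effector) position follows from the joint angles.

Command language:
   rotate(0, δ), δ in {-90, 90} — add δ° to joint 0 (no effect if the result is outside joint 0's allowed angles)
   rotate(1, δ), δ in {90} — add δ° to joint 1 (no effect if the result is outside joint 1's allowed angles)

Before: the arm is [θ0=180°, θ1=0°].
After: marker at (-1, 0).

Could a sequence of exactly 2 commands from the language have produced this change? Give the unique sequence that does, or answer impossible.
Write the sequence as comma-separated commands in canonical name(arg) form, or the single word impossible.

rotate(1, 90), rotate(1, 90)

t0: [θ0=180°, θ1=0°]
step 1 (rotate(1, 90)): [θ0=180°, θ1=90°]
step 2 (rotate(1, 90)): [θ0=180°, θ1=180°]
no rival 2-sequence matches.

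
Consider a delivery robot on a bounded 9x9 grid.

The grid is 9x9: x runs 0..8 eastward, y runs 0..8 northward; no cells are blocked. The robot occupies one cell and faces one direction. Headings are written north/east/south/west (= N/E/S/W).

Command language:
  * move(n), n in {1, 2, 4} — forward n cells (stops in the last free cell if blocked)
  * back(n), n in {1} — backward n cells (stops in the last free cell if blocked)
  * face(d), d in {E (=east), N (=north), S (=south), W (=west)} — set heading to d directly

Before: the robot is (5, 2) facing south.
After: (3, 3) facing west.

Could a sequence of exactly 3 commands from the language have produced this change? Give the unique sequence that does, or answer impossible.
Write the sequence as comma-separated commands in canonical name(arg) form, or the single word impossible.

key: running move(2) before back(1) would end elsewhere — order is forced
begin: (5, 2) facing south
t=1 back(1) ⇒ (5, 3) facing south
t=2 face(W) ⇒ (5, 3) facing west
t=3 move(2) ⇒ (3, 3) facing west
no other 3-command option fits: unique.

back(1), face(W), move(2)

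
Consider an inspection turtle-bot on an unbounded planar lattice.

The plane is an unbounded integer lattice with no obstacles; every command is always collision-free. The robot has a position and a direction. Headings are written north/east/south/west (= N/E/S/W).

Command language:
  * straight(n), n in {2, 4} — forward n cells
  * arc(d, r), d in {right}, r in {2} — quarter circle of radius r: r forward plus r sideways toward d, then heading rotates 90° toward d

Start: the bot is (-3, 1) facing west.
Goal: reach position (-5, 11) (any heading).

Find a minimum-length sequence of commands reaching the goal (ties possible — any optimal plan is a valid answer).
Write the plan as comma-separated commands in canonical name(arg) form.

arc(right, 2), straight(4), straight(4)

from: (-3, 1) facing west
step 1 (arc(right, 2)): (-5, 3) facing north
step 2 (straight(4)): (-5, 7) facing north
step 3 (straight(4)): (-5, 11) facing north
minimal: 3 command(s), checked below 3.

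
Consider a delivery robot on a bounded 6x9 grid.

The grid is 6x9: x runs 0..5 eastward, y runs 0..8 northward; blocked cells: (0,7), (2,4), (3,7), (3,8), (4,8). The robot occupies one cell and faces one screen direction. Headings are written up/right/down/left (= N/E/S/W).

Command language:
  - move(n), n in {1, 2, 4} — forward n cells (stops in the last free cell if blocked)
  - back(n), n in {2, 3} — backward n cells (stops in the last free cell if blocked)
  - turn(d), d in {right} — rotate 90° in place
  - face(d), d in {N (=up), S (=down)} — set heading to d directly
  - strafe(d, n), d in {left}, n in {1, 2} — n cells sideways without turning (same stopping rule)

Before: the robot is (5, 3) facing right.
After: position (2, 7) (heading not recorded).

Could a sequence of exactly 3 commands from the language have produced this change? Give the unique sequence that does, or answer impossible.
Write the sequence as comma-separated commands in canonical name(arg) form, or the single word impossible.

from: (5, 3) facing right
1. strafe(left, 2) → (5, 5) facing right
2. back(3) → (2, 5) facing right
3. strafe(left, 2) → (2, 7) facing right
no other 3-command option fits: unique.

strafe(left, 2), back(3), strafe(left, 2)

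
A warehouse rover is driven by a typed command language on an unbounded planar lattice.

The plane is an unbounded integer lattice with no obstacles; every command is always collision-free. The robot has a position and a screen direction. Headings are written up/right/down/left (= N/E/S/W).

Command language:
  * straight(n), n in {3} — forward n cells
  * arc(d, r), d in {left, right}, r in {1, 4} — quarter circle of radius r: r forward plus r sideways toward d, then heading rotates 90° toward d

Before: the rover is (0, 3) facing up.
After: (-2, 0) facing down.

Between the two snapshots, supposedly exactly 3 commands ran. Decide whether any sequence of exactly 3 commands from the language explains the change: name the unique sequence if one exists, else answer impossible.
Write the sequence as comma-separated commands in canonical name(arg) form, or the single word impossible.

key: position moved to (-2,0) AND the heading swung to S — translation plus rotation needed
from: (0, 3) facing up
[1] after arc(left, 1): (-1, 4) facing left
[2] after arc(left, 1): (-2, 3) facing down
[3] after straight(3): (-2, 0) facing down
all 125 alternatives checked — unique.

arc(left, 1), arc(left, 1), straight(3)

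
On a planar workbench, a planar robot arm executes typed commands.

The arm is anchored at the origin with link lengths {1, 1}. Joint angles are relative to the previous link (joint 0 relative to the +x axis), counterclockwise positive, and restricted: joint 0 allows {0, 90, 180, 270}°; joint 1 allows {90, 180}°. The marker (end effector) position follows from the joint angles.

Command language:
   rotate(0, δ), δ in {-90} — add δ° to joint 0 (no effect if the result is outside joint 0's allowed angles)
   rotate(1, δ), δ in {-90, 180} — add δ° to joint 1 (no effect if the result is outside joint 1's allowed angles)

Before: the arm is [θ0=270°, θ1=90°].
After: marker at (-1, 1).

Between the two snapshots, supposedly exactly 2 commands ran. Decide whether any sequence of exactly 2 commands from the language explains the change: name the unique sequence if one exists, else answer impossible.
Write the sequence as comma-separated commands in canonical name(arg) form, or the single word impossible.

from: [θ0=270°, θ1=90°]
step 1 (rotate(0, -90)): [θ0=180°, θ1=90°]
step 2 (rotate(0, -90)): [θ0=90°, θ1=90°]
no rival 2-sequence matches.

rotate(0, -90), rotate(0, -90)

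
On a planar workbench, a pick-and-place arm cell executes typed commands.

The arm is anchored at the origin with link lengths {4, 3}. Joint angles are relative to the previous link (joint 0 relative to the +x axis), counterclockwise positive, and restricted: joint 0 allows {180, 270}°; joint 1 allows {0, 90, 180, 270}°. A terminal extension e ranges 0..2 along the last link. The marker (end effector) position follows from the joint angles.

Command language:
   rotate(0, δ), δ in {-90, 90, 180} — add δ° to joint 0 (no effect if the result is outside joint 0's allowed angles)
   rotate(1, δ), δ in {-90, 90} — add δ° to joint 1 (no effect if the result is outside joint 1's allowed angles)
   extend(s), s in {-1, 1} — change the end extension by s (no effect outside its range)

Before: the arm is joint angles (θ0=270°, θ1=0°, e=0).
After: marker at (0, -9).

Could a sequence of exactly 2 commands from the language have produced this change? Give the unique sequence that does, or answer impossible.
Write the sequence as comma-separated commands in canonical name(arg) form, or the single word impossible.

extend(1), extend(1)

initial: joint angles (θ0=270°, θ1=0°, e=0)
1. extend(1) → joint angles (θ0=270°, θ1=0°, e=1)
2. extend(1) → joint angles (θ0=270°, θ1=0°, e=2)
no rival 2-sequence matches.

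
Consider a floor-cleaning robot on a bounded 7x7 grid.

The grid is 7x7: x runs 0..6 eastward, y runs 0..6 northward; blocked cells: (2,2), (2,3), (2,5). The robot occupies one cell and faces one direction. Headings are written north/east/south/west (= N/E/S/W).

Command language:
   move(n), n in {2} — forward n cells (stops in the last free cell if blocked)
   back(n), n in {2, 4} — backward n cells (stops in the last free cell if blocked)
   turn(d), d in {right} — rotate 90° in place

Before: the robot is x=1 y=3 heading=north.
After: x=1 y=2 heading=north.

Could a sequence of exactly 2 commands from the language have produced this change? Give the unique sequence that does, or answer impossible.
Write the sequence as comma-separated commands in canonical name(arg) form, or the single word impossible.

back(4), move(2)

key: heading stays N — no command in the sequence turns
begin: x=1 y=3 heading=north
1. back(4) → x=1 y=0 heading=north
2. move(2) → x=1 y=2 heading=north
no rival 2-sequence matches.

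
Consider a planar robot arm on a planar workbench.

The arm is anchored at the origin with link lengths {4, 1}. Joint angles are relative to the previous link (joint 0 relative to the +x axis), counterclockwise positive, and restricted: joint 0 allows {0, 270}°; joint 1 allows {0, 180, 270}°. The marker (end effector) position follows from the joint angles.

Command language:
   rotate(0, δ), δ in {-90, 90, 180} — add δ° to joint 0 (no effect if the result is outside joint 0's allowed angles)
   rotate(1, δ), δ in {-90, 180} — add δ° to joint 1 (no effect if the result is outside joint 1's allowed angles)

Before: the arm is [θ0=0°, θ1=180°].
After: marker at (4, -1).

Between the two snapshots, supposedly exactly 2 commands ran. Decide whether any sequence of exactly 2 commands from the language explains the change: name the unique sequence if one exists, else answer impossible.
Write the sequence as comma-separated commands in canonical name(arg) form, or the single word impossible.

rotate(1, 180), rotate(1, -90)

key: order matters: swapping rotate(1, 180) and rotate(1, -90) lands elsewhere
from: [θ0=0°, θ1=180°]
t=1 rotate(1, 180) ⇒ [θ0=0°, θ1=0°]
t=2 rotate(1, -90) ⇒ [θ0=0°, θ1=270°]
uniquely the one of 25 2-step routes that fits.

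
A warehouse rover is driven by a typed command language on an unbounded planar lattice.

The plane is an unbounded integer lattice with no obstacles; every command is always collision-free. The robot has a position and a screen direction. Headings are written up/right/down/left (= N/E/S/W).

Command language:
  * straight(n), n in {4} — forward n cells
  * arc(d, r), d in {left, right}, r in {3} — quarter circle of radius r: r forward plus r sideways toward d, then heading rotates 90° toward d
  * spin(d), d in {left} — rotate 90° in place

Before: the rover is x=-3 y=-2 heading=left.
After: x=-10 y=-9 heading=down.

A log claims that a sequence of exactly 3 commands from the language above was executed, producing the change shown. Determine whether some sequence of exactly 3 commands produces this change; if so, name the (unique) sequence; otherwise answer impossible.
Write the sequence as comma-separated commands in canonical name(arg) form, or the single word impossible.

straight(4), arc(left, 3), straight(4)

key: cell and facing (now S) both changed — the 3 commands mix motion and turning
t0: x=-3 y=-2 heading=left
[1] after straight(4): x=-7 y=-2 heading=left
[2] after arc(left, 3): x=-10 y=-5 heading=down
[3] after straight(4): x=-10 y=-9 heading=down
all 64 alternatives checked — unique.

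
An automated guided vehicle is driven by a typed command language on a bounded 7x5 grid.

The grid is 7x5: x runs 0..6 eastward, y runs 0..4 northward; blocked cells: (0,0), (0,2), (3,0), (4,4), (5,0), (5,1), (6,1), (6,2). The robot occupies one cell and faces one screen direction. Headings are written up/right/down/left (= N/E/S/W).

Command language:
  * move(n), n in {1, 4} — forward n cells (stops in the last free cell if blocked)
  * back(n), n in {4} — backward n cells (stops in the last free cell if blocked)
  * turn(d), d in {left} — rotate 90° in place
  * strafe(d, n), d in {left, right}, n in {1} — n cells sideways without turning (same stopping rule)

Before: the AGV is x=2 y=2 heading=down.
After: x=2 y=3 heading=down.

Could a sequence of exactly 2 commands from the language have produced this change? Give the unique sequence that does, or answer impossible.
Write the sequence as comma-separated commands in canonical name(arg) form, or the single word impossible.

key: still facing S at the end — nothing in the sequence rotates
start: x=2 y=2 heading=down
1. back(4) → x=2 y=4 heading=down
2. move(1) → x=2 y=3 heading=down
no other 2-command option fits: unique.

back(4), move(1)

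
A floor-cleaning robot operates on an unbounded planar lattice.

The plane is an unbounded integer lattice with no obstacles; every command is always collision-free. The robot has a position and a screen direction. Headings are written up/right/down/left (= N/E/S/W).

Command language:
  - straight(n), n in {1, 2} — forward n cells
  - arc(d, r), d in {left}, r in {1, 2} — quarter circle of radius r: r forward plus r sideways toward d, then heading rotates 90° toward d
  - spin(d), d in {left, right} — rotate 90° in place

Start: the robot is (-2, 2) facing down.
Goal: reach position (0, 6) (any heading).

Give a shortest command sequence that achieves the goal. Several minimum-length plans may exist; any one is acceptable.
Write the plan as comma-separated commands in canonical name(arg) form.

spin(left), arc(left, 2), straight(2)

start: (-2, 2) facing down
[1] after spin(left): (-2, 2) facing right
[2] after arc(left, 2): (0, 4) facing up
[3] after straight(2): (0, 6) facing up
no 2-step plan works, so 3 is optimal.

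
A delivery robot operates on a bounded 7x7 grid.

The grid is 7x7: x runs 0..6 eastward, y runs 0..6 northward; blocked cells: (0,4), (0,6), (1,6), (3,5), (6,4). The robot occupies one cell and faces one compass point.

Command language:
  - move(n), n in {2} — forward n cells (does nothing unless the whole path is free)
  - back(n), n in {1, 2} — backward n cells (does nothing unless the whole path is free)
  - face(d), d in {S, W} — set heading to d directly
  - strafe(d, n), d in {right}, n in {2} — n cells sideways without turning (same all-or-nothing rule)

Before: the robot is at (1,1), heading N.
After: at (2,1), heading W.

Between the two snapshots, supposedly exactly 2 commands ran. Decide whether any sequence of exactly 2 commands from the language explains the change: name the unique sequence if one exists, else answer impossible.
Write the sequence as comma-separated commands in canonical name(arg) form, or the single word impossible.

face(W), back(1)

key: cell and facing (now W) both changed — the 2 commands mix motion and turning
t0: at (1,1), heading N
t=1 face(W) ⇒ at (1,1), heading W
t=2 back(1) ⇒ at (2,1), heading W
no other 2-command option fits: unique.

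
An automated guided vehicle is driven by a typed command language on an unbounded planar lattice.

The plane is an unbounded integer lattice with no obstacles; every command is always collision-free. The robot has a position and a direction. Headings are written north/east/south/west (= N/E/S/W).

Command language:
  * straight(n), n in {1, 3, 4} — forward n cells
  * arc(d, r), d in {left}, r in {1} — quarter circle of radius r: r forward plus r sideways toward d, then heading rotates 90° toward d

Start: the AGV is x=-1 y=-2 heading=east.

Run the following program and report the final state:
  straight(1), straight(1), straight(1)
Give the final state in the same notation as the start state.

start: x=-1 y=-2 heading=east
[1] after straight(1): x=0 y=-2 heading=east
[2] after straight(1): x=1 y=-2 heading=east
[3] after straight(1): x=2 y=-2 heading=east

x=2 y=-2 heading=east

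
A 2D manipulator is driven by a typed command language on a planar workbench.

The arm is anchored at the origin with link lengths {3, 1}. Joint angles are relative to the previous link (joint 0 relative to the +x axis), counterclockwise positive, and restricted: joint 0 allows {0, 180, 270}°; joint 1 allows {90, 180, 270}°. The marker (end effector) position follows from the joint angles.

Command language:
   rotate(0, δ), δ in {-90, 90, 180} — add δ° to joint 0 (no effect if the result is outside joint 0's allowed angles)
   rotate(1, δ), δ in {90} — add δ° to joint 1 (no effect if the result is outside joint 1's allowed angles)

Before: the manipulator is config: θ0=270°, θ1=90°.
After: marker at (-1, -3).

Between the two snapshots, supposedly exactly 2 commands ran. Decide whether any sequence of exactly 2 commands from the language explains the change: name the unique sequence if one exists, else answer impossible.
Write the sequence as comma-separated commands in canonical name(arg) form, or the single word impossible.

initial: config: θ0=270°, θ1=90°
step 1 (rotate(1, 90)): config: θ0=270°, θ1=180°
step 2 (rotate(1, 90)): config: θ0=270°, θ1=270°
no rival 2-sequence matches.

rotate(1, 90), rotate(1, 90)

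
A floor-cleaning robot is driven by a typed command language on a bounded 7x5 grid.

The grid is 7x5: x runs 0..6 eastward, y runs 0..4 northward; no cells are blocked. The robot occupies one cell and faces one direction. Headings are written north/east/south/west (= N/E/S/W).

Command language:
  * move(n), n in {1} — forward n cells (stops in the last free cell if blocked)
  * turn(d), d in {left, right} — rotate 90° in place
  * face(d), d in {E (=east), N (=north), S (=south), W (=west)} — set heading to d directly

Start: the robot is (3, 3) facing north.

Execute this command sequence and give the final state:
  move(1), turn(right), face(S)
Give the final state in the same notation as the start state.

(3, 4) facing south

start: (3, 3) facing north
[1] after move(1): (3, 4) facing north
[2] after turn(right): (3, 4) facing east
[3] after face(S): (3, 4) facing south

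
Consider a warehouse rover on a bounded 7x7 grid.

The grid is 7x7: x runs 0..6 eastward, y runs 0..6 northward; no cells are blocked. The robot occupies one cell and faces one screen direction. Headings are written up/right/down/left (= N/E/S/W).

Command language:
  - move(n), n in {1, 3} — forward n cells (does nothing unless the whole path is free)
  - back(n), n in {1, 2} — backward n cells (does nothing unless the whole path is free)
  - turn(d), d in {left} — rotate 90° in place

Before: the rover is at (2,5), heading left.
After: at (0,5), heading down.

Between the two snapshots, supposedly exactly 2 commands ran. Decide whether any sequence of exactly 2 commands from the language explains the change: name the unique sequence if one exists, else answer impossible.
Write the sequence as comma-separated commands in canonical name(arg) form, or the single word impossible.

impossible

every 2-command combo misses the target.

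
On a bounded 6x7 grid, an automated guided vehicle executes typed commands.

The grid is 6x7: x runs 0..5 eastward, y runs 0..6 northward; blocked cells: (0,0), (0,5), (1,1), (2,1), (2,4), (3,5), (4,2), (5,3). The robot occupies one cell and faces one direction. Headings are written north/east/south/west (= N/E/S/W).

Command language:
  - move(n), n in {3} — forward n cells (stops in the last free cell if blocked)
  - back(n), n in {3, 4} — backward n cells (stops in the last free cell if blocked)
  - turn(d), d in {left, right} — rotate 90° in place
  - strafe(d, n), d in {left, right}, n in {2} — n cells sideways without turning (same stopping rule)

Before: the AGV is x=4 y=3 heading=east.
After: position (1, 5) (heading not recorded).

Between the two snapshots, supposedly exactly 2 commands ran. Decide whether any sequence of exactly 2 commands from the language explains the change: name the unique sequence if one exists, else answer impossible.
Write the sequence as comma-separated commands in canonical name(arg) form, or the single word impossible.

key: order matters: swapping back(3) and strafe(left, 2) lands elsewhere
begin: x=4 y=3 heading=east
t=1 back(3) ⇒ x=1 y=3 heading=east
t=2 strafe(left, 2) ⇒ x=1 y=5 heading=east
all 49 alternatives checked — unique.

back(3), strafe(left, 2)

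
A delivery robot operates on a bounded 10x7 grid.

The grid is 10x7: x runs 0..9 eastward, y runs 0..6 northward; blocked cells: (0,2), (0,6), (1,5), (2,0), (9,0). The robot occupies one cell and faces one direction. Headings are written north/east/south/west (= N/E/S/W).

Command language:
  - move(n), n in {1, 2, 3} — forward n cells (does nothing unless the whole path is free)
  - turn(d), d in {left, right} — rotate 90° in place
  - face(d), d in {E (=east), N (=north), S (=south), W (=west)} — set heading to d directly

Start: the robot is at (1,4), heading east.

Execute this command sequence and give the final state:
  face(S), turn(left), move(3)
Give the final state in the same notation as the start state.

t0: at (1,4), heading east
t=1 face(S) ⇒ at (1,4), heading south
t=2 turn(left) ⇒ at (1,4), heading east
t=3 move(3) ⇒ at (4,4), heading east

at (4,4), heading east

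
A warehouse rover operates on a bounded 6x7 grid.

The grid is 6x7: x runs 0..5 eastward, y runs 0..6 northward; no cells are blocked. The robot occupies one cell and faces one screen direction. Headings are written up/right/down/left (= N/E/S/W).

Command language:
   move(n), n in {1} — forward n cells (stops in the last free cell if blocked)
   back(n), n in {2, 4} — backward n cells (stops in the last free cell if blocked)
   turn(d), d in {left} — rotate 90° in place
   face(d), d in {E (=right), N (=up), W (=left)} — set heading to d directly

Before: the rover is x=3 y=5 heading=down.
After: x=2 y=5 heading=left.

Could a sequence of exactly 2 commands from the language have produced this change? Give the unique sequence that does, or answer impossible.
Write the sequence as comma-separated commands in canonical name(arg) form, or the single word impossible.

key: position moved to (2,5) AND the heading swung to W — translation plus rotation needed
start: x=3 y=5 heading=down
1. face(W) → x=3 y=5 heading=left
2. move(1) → x=2 y=5 heading=left
no other 2-command option fits: unique.

face(W), move(1)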